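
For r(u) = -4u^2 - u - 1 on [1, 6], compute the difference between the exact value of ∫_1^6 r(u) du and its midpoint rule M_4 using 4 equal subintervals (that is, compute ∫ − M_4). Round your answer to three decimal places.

-2.604

Exact integral: ∫_1^6 r(u) du ≈ -309.16667.
M_4 = -306.5625.
Error ≈ -309.16667 − (-306.5625) ≈ -2.604.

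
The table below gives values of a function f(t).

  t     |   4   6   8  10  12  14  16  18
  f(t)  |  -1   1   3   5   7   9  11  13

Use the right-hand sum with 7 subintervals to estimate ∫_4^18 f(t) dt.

Δt = 2.
Sum = 2·[1 + 3 + 5 + 7 + 9 + 11 + 13] = 98.

98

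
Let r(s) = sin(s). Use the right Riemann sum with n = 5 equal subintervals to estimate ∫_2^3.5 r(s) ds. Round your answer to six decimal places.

Δs = (3.5 − 2)/5 = 0.3.
Right endpoints: 2.3, 2.6, 2.9, 3.2, 3.5.
r(2.3) ≈ 0.745705, r(2.6) ≈ 0.515501, r(2.9) ≈ 0.239249, r(3.2) ≈ -0.058374, r(3.5) ≈ -0.350783.
Sum = Δs · [r(2.3) + r(2.6) + r(2.9) + r(3.2) + r(3.5)].
Sum ≈ 0.327390.

0.327390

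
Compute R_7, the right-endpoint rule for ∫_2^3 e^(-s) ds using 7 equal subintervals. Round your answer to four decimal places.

0.0796

Δs = (3 − 2)/7 = 1/7.
Right endpoints: 15/7, 16/7, 17/7, 18/7, 19/7, 20/7, 3.
f(15/7) ≈ 0.1173, f(16/7) ≈ 0.1017, f(17/7) ≈ 0.0882, f(18/7) ≈ 0.0764, f(19/7) ≈ 0.0663, f(20/7) ≈ 0.0574, f(3) ≈ 0.0498.
Sum = Δs · [f(15/7) + f(16/7) + f(17/7) + ...].
Sum ≈ 0.0796.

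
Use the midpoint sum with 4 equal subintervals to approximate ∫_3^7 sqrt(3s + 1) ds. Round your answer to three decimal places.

Δs = (7 − 3)/4 = 1.
Midpoints: 3.5, 4.5, 5.5, 6.5.
f(3.5) ≈ 3.391, f(4.5) ≈ 3.808, f(5.5) ≈ 4.183, f(6.5) ≈ 4.528.
Sum = Δs · [f(3.5) + f(4.5) + f(5.5) + f(6.5)].
Sum ≈ 15.910.

15.910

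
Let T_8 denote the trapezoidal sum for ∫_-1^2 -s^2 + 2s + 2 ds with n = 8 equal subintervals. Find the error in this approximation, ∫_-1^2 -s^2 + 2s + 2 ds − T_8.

Exact integral: ∫_-1^2 f(s) ds = 6.
T_8 = 5.9296875.
Error = 6 − 5.9296875 = 0.0703125.

0.0703125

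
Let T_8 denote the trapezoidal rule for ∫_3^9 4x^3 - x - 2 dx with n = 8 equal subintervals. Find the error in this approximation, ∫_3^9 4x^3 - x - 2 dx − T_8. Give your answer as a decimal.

-40.5

Exact integral: ∫_3^9 f(x) dx = 6432.
T_8 = 6472.5.
Error = 6432 − 6472.5 = -40.5.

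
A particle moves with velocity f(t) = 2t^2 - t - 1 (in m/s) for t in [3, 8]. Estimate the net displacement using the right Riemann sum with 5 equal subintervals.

Δt = (8 − 3)/5 = 1.
Right endpoints: 4, 5, 6, 7, 8.
f(4) = 27, f(5) = 44, f(6) = 65, f(7) = 90, f(8) = 119.
Sum = Δt · [f(4) + f(5) + f(6) + f(7) + f(8)].
Sum = 345.

345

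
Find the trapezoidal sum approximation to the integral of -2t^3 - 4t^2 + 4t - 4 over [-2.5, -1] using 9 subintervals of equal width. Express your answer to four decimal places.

-16.9236

Δt = (-1 − (-2.5))/9 = 1/6.
f(-2.5) = -7.75, f(-7/3) = -262/27, f(-13/6) = -1199/108, f(-2) = -12, f(-11/6) = -1345/108, f(-5/3) = -338/27, f(-1.5) = -12.25, f(-4/3) = -316/27, f(-7/6) = -1181/108, f(-1) = -10.
T_9 = (Δt/2)·[f(t_0) + 2f(t_1) + ... + 2f(t_{8}) + f(t_9)].
Sum ≈ -16.9236.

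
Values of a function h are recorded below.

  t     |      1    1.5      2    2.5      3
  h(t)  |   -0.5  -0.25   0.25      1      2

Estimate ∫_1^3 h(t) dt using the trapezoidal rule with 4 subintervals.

Δt = 0.5.
T_4 = (0.5/2)·[(-0.5) + 2·(-0.25) + 2·0.25 + 2·1 + 2] = 0.875.

0.875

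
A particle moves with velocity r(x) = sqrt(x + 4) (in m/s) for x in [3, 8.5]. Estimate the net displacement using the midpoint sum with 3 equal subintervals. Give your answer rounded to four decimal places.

17.1226

Δx = (8.5 − 3)/3 = 11/6.
Midpoints: 47/12, 5.75, 91/12.
r(47/12) ≈ 2.8137, r(5.75) ≈ 3.1225, r(91/12) ≈ 3.4034.
Sum = Δx · [r(47/12) + r(5.75) + r(91/12)].
Sum ≈ 17.1226.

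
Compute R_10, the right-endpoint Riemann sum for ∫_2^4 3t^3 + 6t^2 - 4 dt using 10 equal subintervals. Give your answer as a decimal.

308.44

Δt = (4 − 2)/10 = 0.2.
Right endpoints: 2.2, 2.4, 2.6, 2.8, 3, 3.2, 3.4, 3.6, 3.8, 4.
f(2.2) = 56.984, f(2.4) = 72.032, f(2.6) = 89.288, f(2.8) = 108.896, f(3) = 131, f(3.2) = 155.744, f(3.4) = 183.272, f(3.6) = 213.728, f(3.8) = 247.256, f(4) = 284.
Sum = Δt · [f(2.2) + f(2.4) + f(2.6) + ...].
Sum = 308.44.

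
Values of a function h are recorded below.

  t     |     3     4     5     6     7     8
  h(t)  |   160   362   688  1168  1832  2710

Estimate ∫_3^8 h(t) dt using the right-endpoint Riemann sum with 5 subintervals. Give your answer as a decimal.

Δt = 1.
Sum = 1·[362 + 688 + 1168 + 1832 + 2710] = 6760.

6760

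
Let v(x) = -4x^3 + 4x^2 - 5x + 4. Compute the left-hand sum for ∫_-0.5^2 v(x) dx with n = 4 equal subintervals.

Δx = (2 − (-0.5))/4 = 0.625.
Left endpoints: -0.5, 0.125, 0.75, 1.375.
v(-0.5) = 8, v(0.125) = 3.4296875, v(0.75) = 0.8125, v(1.375) = -5.7109375.
Sum = Δx · [v(-0.5) + v(0.125) + v(0.75) + v(1.375)].
Sum = 4.08203125.

4.08203125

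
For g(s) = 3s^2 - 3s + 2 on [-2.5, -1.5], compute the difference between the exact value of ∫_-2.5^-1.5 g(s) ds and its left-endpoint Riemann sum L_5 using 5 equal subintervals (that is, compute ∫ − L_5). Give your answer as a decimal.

Exact integral: ∫_-2.5^-1.5 g(s) ds = 20.25.
L_5 = 21.77.
Error = 20.25 − 21.77 = -1.52.

-1.52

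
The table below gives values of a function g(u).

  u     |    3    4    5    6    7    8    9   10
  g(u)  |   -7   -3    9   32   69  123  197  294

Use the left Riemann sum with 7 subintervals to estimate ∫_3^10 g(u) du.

Δu = 1.
Sum = 1·[(-7) + (-3) + 9 + 32 + 69 + 123 + 197] = 420.

420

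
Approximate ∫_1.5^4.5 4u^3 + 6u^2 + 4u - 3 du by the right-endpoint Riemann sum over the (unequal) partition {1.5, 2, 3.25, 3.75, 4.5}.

823.265625

Subinterval widths: 0.5, 1.25, 0.5, 0.75.
Right endpoints: 2, 3.25, 3.75, 4.5.
f(2) = 61, f(3.25) = 210.6875, f(3.75) = 307.3125, f(4.5) = 501.
Sum = Σ Δu_i · f(u_i).
Sum = 823.265625.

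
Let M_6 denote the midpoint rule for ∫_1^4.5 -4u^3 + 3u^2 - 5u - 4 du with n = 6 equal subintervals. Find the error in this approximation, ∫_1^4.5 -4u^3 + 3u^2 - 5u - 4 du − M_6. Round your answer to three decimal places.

-2.977

Exact integral: ∫_1^4.5 f(u) du = -381.0625.
M_6 ≈ -378.08507.
Error ≈ -381.0625 − (-378.08507) ≈ -2.977.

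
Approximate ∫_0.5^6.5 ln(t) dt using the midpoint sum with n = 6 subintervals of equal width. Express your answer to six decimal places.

Δt = (6.5 − 0.5)/6 = 1.
Midpoints: 1, 2, 3, 4, 5, 6.
f(1) ≈ 0.000000, f(2) ≈ 0.693147, f(3) ≈ 1.098612, f(4) ≈ 1.386294, f(5) ≈ 1.609438, f(6) ≈ 1.791759.
Sum = Δt · [f(1) + f(2) + f(3) + ...].
Sum ≈ 6.579251.

6.579251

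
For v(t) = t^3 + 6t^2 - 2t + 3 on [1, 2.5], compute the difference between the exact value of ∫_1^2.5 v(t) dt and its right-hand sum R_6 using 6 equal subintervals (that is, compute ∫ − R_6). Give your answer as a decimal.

Exact integral: ∫_1^2.5 v(t) dt = 38.015625.
R_6 = 43.58203125.
Error = 38.015625 − 43.58203125 = -5.56640625.

-5.56640625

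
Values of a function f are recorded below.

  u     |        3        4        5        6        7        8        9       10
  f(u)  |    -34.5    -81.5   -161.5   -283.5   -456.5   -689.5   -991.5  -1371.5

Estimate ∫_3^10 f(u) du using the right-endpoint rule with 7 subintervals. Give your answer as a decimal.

-4035.5

Δu = 1.
Sum = 1·[(-81.5) + (-161.5) + (-283.5) + (-456.5) + (-689.5) + (-991.5) + (-1371.5)] = -4035.5.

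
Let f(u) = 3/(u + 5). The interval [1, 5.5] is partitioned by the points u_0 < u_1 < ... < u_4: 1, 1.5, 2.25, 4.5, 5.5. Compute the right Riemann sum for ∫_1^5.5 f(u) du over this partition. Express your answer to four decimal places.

Subinterval widths: 0.5, 0.75, 2.25, 1.
Right endpoints: 1.5, 2.25, 4.5, 5.5.
f(1.5) = 6/13, f(2.25) = 12/29, f(4.5) = 6/19, f(5.5) = 2/7.
Sum = Σ Δu_i · f(u_i).
Sum ≈ 1.5374.

1.5374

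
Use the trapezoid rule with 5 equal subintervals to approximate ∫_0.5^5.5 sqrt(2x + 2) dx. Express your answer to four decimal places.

Δx = (5.5 − 0.5)/5 = 1.
f(0.5) ≈ 1.7321, f(1.5) ≈ 2.2361, f(2.5) ≈ 2.6458, f(3.5) ≈ 3.0000, f(4.5) ≈ 3.3166, f(5.5) ≈ 3.6056.
T_5 = (Δx/2)·[f(x_0) + 2f(x_1) + ... + 2f(x_{4}) + f(x_5)].
Sum ≈ 13.8672.

13.8672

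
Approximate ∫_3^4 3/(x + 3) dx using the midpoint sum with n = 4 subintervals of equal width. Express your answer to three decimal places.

0.462

Δx = (4 − 3)/4 = 0.25.
Midpoints: 3.125, 3.375, 3.625, 3.875.
f(3.125) = 24/49, f(3.375) = 8/17, f(3.625) = 24/53, f(3.875) = 24/55.
Sum = Δx · [f(3.125) + f(3.375) + f(3.625) + f(3.875)].
Sum ≈ 0.462.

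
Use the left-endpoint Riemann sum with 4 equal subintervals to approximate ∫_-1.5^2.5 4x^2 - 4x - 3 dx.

Δx = (2.5 − (-1.5))/4 = 1.
Left endpoints: -1.5, -0.5, 0.5, 1.5.
f(-1.5) = 12, f(-0.5) = 0, f(0.5) = -4, f(1.5) = 0.
Sum = Δx · [f(-1.5) + f(-0.5) + f(0.5) + f(1.5)].
Sum = 8.

8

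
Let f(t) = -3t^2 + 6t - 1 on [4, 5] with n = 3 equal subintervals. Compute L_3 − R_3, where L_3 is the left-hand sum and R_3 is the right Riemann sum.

L_3 ≈ -31.555556.
R_3 ≈ -38.555556.
L_3 − R_3 = 7.

7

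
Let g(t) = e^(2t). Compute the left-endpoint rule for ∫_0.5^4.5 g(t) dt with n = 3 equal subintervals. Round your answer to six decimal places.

Δt = (4.5 − 0.5)/3 = 4/3.
Left endpoints: 0.5, 11/6, 19/6.
g(0.5) ≈ 2.718282, g(11/6) ≈ 39.121284, g(19/6) ≈ 563.030237.
Sum = Δt · [g(0.5) + g(11/6) + g(19/6)].
Sum ≈ 806.493070.

806.493070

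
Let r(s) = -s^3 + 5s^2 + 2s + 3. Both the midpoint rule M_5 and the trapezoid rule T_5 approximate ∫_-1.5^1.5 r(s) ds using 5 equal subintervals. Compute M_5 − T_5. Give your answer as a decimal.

-1.35

M_5 = 19.8.
T_5 = 21.15.
M_5 − T_5 = -1.35.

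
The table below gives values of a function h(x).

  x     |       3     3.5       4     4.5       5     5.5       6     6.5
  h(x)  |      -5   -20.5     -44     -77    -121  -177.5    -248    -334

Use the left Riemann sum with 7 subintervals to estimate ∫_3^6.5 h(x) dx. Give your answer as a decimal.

-346.5

Δx = 0.5.
Sum = 0.5·[(-5) + (-20.5) + (-44) + (-77) + (-121) + (-177.5) + (-248)] = -346.5.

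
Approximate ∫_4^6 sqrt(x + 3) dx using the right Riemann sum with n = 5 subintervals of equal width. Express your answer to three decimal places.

Δx = (6 − 4)/5 = 0.4.
Right endpoints: 4.4, 4.8, 5.2, 5.6, 6.
f(4.4) ≈ 2.720, f(4.8) ≈ 2.793, f(5.2) ≈ 2.864, f(5.6) ≈ 2.933, f(6) ≈ 3.000.
Sum = Δx · [f(4.4) + f(4.8) + f(5.2) + f(5.6) + f(6)].
Sum ≈ 5.724.

5.724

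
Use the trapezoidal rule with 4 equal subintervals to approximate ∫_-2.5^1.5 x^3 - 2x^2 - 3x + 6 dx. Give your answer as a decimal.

Δx = (1.5 − (-2.5))/4 = 1.
f(-2.5) = -14.625, f(-1.5) = 2.625, f(-0.5) = 6.875, f(0.5) = 4.125, f(1.5) = 0.375.
T_4 = (Δx/2)·[f(x_0) + 2f(x_1) + 2f(x_2) + 2f(x_3) + f(x_4)].
Sum = 6.5.

6.5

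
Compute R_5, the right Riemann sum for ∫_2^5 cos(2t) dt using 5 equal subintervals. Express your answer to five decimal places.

Δt = (5 − 2)/5 = 0.6.
Right endpoints: 2.6, 3.2, 3.8, 4.4, 5.
f(2.6) ≈ 0.46852, f(3.2) ≈ 0.99318, f(3.8) ≈ 0.25126, f(4.4) ≈ -0.81109, f(5) ≈ -0.83907.
Sum = Δt · [f(2.6) + f(3.2) + f(3.8) + f(4.4) + f(5)].
Sum ≈ 0.03768.

0.03768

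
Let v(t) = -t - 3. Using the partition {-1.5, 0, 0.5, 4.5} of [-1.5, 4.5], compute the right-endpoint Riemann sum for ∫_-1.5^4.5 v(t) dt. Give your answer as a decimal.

-36.25

Subinterval widths: 1.5, 0.5, 4.
Right endpoints: 0, 0.5, 4.5.
v(0) = -3, v(0.5) = -3.5, v(4.5) = -7.5.
Sum = Σ Δt_i · v(t_i).
Sum = -36.25.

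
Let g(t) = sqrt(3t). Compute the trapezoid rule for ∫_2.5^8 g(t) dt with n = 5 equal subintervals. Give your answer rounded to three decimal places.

Δt = (8 − 2.5)/5 = 1.1.
g(2.5) ≈ 2.739, g(3.6) ≈ 3.286, g(4.7) ≈ 3.755, g(5.8) ≈ 4.171, g(6.9) ≈ 4.550, g(8) ≈ 4.899.
T_5 = (Δt/2)·[g(t_0) + 2g(t_1) + ... + 2g(t_{4}) + g(t_5)].
Sum ≈ 21.539.

21.539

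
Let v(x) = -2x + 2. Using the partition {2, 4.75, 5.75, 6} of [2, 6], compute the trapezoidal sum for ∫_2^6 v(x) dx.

-24

Subinterval widths: 2.75, 1, 0.25.
v(2) = -2, v(4.75) = -7.5, v(5.75) = -9.5, v(6) = -10.
On each subinterval the trapezoid contributes (Δx_i/2)·[v(x_{i-1}) + v(x_i)].
Sum = -24.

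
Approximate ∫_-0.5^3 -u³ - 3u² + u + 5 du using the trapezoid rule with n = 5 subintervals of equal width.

-27.41375

Δu = (3 − (-0.5))/5 = 0.7.
f(-0.5) = 3.875, f(0.2) = 5.072, f(0.9) = 2.741, f(1.6) = -5.176, f(2.3) = -20.737, f(3) = -46.
T_5 = (Δu/2)·[f(u_0) + 2f(u_1) + ... + 2f(u_{4}) + f(u_5)].
Sum = -27.41375.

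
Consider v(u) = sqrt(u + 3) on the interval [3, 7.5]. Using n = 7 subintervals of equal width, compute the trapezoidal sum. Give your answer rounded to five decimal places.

Δu = (7.5 − 3)/7 = 9/14.
v(3) ≈ 2.44949, v(51/14) ≈ 2.57737, v(30/7) ≈ 2.69921, v(69/14) ≈ 2.81577, v(39/7) ≈ 2.92770, v(87/14) ≈ 3.03550, v(48/7) ≈ 3.13961, v(7.5) ≈ 3.24037.
T_7 = (Δu/2)·[v(u_0) + 2v(u_1) + ... + 2v(u_{6}) + v(u_7)].
Sum ≈ 12.88292.

12.88292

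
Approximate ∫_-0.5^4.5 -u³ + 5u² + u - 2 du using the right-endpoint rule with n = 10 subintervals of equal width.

52.8125

Δu = (4.5 − (-0.5))/10 = 0.5.
Right endpoints: 0, 0.5, 1, 1.5, 2, 2.5, 3, 3.5, 4, 4.5.
f(0) = -2, f(0.5) = -0.375, f(1) = 3, f(1.5) = 7.375, f(2) = 12, f(2.5) = 16.125, f(3) = 19, f(3.5) = 19.875, f(4) = 18, f(4.5) = 12.625.
Sum = Δu · [f(0) + f(0.5) + f(1) + ...].
Sum = 52.8125.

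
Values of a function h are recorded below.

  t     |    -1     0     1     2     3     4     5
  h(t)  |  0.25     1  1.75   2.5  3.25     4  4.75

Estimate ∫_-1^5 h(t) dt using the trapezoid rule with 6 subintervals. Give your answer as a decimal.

Δt = 1.
T_6 = (1/2)·[0.25 + 2·1 + 2·1.75 + 2·2.5 + 2·3.25 + 2·4 + 4.75] = 15.

15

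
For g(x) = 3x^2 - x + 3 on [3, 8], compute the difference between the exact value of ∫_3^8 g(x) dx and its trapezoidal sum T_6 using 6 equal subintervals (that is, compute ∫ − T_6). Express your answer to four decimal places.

-1.7361

Exact integral: ∫_3^8 g(x) dx = 472.5.
T_6 ≈ 474.236111.
Error ≈ 472.5 − 474.236111 ≈ -1.7361.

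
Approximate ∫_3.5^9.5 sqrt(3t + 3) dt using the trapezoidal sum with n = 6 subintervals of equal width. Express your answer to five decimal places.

Δt = (9.5 − 3.5)/6 = 1.
f(3.5) ≈ 3.67423, f(4.5) ≈ 4.06202, f(5.5) ≈ 4.41588, f(6.5) ≈ 4.74342, f(7.5) ≈ 5.04975, f(8.5) ≈ 5.33854, f(9.5) ≈ 5.61249.
T_6 = (Δt/2)·[f(t_0) + 2f(t_1) + ... + 2f(t_{5}) + f(t_6)].
Sum ≈ 28.25297.

28.25297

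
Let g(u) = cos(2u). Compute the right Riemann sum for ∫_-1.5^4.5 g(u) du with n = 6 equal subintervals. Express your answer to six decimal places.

Δu = (4.5 − (-1.5))/6 = 1.
Right endpoints: -0.5, 0.5, 1.5, 2.5, 3.5, 4.5.
g(-0.5) ≈ 0.540302, g(0.5) ≈ 0.540302, g(1.5) ≈ -0.989992, g(2.5) ≈ 0.283662, g(3.5) ≈ 0.753902, g(4.5) ≈ -0.911130.
Sum = Δu · [g(-0.5) + g(0.5) + g(1.5) + ...].
Sum ≈ 0.217046.

0.217046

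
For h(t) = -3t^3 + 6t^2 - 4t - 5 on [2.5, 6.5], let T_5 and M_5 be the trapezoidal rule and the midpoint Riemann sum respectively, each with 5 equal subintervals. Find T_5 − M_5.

-22.08

T_5 = -898.22.
M_5 = -876.14.
T_5 − M_5 = -22.08.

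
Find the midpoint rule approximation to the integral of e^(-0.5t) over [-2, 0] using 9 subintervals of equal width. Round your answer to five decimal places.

3.43480

Δt = (0 − (-2))/9 = 2/9.
Midpoints: -17/9, -5/3, -13/9, -11/9, -1, -7/9, -5/9, -1/3, -1/9.
f(-17/9) ≈ 2.57138, f(-5/3) ≈ 2.30098, f(-13/9) ≈ 2.05900, f(-11/9) ≈ 1.84248, f(-1) ≈ 1.64872, f(-7/9) ≈ 1.47534, f(-5/9) ≈ 1.32019, f(-1/3) ≈ 1.18136, f(-1/9) ≈ 1.05713.
Sum = Δt · [f(-17/9) + f(-5/3) + f(-13/9) + ...].
Sum ≈ 3.43480.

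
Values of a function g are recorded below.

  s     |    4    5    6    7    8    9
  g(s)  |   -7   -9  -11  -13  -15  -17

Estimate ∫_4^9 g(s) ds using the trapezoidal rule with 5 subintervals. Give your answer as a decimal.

-60

Δs = 1.
T_5 = (1/2)·[(-7) + 2·(-9) + 2·(-11) + 2·(-13) + 2·(-15) + (-17)] = -60.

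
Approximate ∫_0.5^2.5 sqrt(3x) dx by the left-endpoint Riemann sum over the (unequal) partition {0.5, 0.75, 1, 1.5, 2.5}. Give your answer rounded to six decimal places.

3.668532

Subinterval widths: 0.25, 0.25, 0.5, 1.
Left endpoints: 0.5, 0.75, 1, 1.5.
f(0.5) ≈ 1.224745, f(0.75) ≈ 1.500000, f(1) ≈ 1.732051, f(1.5) ≈ 2.121320.
Sum = Σ Δx_i · f(x_i).
Sum ≈ 3.668532.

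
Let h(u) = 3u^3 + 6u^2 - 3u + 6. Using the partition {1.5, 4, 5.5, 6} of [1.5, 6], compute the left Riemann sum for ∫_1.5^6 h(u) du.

Subinterval widths: 2.5, 1.5, 0.5.
Left endpoints: 1.5, 4, 5.5.
h(1.5) = 25.125, h(4) = 282, h(5.5) = 670.125.
Sum = Σ Δu_i · h(u_i).
Sum = 820.875.

820.875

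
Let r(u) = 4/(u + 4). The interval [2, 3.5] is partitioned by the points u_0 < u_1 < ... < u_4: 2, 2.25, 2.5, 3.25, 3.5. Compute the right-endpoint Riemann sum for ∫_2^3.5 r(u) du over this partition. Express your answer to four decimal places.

0.8610

Subinterval widths: 0.25, 0.25, 0.75, 0.25.
Right endpoints: 2.25, 2.5, 3.25, 3.5.
r(2.25) = 0.64, r(2.5) = 8/13, r(3.25) = 16/29, r(3.5) = 8/15.
Sum = Σ Δu_i · r(u_i).
Sum ≈ 0.8610.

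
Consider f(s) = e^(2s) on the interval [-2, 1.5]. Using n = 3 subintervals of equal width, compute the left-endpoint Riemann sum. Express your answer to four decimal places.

Δs = (1.5 − (-2))/3 = 7/6.
Left endpoints: -2, -5/6, 1/3.
f(-2) ≈ 0.0183, f(-5/6) ≈ 0.1889, f(1/3) ≈ 1.9477.
Sum = Δs · [f(-2) + f(-5/6) + f(1/3)].
Sum ≈ 2.5141.

2.5141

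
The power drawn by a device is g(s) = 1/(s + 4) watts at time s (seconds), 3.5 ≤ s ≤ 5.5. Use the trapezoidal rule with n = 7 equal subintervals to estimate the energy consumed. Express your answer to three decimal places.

Δs = (5.5 − 3.5)/7 = 2/7.
g(3.5) = 2/15, g(53/14) = 14/109, g(57/14) = 14/113, g(61/14) = 14/117, g(65/14) = 14/121, g(69/14) = 0.112, g(73/14) = 14/129, g(5.5) = 2/19.
T_7 = (Δs/2)·[g(s_0) + 2g(s_1) + ... + 2g(s_{6}) + g(s_7)].
Sum ≈ 0.236.

0.236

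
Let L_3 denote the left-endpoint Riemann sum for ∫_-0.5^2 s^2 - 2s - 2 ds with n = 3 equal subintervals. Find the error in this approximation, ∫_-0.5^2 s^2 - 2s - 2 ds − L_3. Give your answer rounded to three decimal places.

Exact integral: ∫_-0.5^2 f(s) ds ≈ -6.04167.
L_3 ≈ -5.23148.
Error ≈ -6.04167 − (-5.23148) ≈ -0.810.

-0.810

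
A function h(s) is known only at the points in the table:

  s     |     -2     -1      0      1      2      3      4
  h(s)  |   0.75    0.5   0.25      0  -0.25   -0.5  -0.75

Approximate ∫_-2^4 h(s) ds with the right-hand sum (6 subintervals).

Δs = 1.
Sum = 1·[0.5 + 0.25 + 0 + (-0.25) + (-0.5) + (-0.75)] = -0.75.

-0.75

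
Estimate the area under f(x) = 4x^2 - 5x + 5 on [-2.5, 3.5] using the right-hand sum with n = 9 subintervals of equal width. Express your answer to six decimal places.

Δx = (3.5 − (-2.5))/9 = 2/3.
Right endpoints: -11/6, -7/6, -0.5, 1/6, 5/6, 1.5, 13/6, 17/6, 3.5.
f(-11/6) = 497/18, f(-7/6) = 293/18, f(-0.5) = 8.5, f(1/6) = 77/18, f(5/6) = 65/18, f(1.5) = 6.5, f(13/6) = 233/18, f(17/6) = 413/18, f(3.5) = 36.5.
Sum = Δx · [f(-11/6) + f(-7/6) + f(-0.5) + ...].
Sum ≈ 92.777778.

92.777778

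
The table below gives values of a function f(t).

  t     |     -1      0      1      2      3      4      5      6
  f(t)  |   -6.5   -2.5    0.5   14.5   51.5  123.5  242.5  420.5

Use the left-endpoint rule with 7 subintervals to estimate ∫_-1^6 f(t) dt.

Δt = 1.
Sum = 1·[(-6.5) + (-2.5) + 0.5 + 14.5 + 51.5 + 123.5 + 242.5] = 423.5.

423.5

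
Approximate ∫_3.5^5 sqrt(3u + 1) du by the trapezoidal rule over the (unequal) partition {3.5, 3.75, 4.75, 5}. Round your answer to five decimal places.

5.55210

Subinterval widths: 0.25, 1, 0.25.
f(3.5) ≈ 3.39116, f(3.75) ≈ 3.50000, f(4.75) ≈ 3.90512, f(5) ≈ 4.00000.
On each subinterval the trapezoid contributes (Δu_i/2)·[f(u_{i-1}) + f(u_i)].
Sum ≈ 5.55210.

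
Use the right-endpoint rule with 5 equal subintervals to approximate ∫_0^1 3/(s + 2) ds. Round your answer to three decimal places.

1.168

Δs = (1 − 0)/5 = 0.2.
Right endpoints: 0.2, 0.4, 0.6, 0.8, 1.
f(0.2) = 15/11, f(0.4) = 1.25, f(0.6) = 15/13, f(0.8) = 15/14, f(1) = 1.
Sum = Δs · [f(0.2) + f(0.4) + f(0.6) + f(0.8) + f(1)].
Sum ≈ 1.168.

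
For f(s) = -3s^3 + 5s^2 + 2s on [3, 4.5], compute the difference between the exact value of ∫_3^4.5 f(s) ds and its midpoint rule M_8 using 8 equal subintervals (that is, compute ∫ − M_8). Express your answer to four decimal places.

-0.1263

Exact integral: ∫_3^4.5 f(s) ds = -128.671875.
M_8 ≈ -128.545532.
Error ≈ -128.671875 − (-128.545532) ≈ -0.1263.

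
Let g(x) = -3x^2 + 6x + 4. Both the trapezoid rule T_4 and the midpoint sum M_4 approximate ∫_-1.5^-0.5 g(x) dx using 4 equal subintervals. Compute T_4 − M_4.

T_4 = -5.28125.
M_4 = -5.234375.
T_4 − M_4 = -0.046875.

-0.046875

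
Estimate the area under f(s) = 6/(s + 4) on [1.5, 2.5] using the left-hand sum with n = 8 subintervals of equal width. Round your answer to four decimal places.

Δs = (2.5 − 1.5)/8 = 0.125.
Left endpoints: 1.5, 1.625, 1.75, 1.875, 2, 2.125, 2.25, 2.375.
f(1.5) = 12/11, f(1.625) = 16/15, f(1.75) = 24/23, f(1.875) = 48/47, f(2) = 1, f(2.125) = 48/49, f(2.25) = 0.96, f(2.375) = 16/17.
Sum = Δs · [f(1.5) + f(1.625) + f(1.75) + ...].
Sum ≈ 1.0129.

1.0129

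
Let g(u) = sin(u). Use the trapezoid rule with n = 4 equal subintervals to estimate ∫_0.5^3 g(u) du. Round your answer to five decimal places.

1.80638

Δu = (3 − 0.5)/4 = 0.625.
g(0.5) ≈ 0.47943, g(1.125) ≈ 0.90227, g(1.75) ≈ 0.98399, g(2.375) ≈ 0.69369, g(3) ≈ 0.14112.
T_4 = (Δu/2)·[g(u_0) + 2g(u_1) + 2g(u_2) + 2g(u_3) + g(u_4)].
Sum ≈ 1.80638.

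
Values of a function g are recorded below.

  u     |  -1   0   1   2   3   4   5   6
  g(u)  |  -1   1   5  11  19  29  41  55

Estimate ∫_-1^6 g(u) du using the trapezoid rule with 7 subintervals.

133

Δu = 1.
T_7 = (1/2)·[(-1) + 2·1 + 2·5 + 2·11 + 2·19 + 2·29 + 2·41 + 55] = 133.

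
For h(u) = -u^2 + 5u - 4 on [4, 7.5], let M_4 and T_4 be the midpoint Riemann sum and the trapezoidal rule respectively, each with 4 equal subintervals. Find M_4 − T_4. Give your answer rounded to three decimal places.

M_4 ≈ -32.44336.
T_4 = -33.11328125.
M_4 − T_4 ≈ 0.670.

0.670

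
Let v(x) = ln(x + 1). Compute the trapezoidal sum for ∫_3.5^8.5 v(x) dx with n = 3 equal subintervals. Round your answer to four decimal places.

Δx = (8.5 − 3.5)/3 = 5/3.
v(3.5) ≈ 1.5041, v(31/6) ≈ 1.8192, v(41/6) ≈ 2.0584, v(8.5) ≈ 2.2513.
T_3 = (Δx/2)·[v(x_0) + 2v(x_1) + 2v(x_2) + v(x_3)].
Sum ≈ 9.5921.

9.5921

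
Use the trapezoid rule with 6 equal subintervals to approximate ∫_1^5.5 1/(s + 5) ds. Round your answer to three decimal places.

0.560

Δs = (5.5 − 1)/6 = 0.75.
f(1) = 1/6, f(1.75) = 4/27, f(2.5) = 2/15, f(3.25) = 4/33, f(4) = 1/9, f(4.75) = 4/39, f(5.5) = 2/21.
T_6 = (Δs/2)·[f(s_0) + 2f(s_1) + ... + 2f(s_{5}) + f(s_6)].
Sum ≈ 0.560.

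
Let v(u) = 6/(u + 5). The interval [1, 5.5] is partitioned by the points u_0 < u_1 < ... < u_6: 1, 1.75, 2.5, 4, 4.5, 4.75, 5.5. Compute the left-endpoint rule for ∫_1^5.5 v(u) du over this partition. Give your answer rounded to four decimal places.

3.5694

Subinterval widths: 0.75, 0.75, 1.5, 0.5, 0.25, 0.75.
Left endpoints: 1, 1.75, 2.5, 4, 4.5, 4.75.
v(1) = 1, v(1.75) = 8/9, v(2.5) = 0.8, v(4) = 2/3, v(4.5) = 12/19, v(4.75) = 8/13.
Sum = Σ Δu_i · v(u_i).
Sum ≈ 3.5694.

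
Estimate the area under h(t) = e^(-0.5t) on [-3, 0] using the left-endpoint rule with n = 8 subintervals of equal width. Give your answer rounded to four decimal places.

Δt = (0 − (-3))/8 = 0.375.
Left endpoints: -3, -2.625, -2.25, -1.875, -1.5, -1.125, -0.75, -0.375.
h(-3) ≈ 4.4817, h(-2.625) ≈ 3.7155, h(-2.25) ≈ 3.0802, h(-1.875) ≈ 2.5536, h(-1.5) ≈ 2.1170, h(-1.125) ≈ 1.7551, h(-0.75) ≈ 1.4550, h(-0.375) ≈ 1.2062.
Sum = Δt · [h(-3) + h(-2.625) + h(-2.25) + ...].
Sum ≈ 7.6366.

7.6366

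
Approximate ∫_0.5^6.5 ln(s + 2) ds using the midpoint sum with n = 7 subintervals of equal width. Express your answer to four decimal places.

Δs = (6.5 − 0.5)/7 = 6/7.
Midpoints: 13/14, 25/14, 37/14, 3.5, 61/14, 73/14, 85/14.
f(13/14) ≈ 1.0745, f(25/14) ≈ 1.3312, f(37/14) ≈ 1.5353, f(3.5) ≈ 1.7047, f(61/14) ≈ 1.8496, f(73/14) ≈ 1.9761, f(85/14) ≈ 2.0883.
Sum = Δs · [f(13/14) + f(25/14) + f(37/14) + ...].
Sum ≈ 9.9084.

9.9084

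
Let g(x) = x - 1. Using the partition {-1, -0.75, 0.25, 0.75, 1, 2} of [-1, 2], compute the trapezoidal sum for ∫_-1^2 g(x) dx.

Subinterval widths: 0.25, 1, 0.5, 0.25, 1.
g(-1) = -2, g(-0.75) = -1.75, g(0.25) = -0.75, g(0.75) = -0.25, g(1) = 0, g(2) = 1.
On each subinterval the trapezoid contributes (Δx_i/2)·[g(x_{i-1}) + g(x_i)].
Sum = -1.5.

-1.5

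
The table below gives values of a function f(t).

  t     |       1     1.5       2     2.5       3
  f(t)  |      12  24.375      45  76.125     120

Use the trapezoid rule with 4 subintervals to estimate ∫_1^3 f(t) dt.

105.75

Δt = 0.5.
T_4 = (0.5/2)·[12 + 2·24.375 + 2·45 + 2·76.125 + 120] = 105.75.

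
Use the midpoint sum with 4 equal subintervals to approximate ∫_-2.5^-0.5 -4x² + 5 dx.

Δx = (-0.5 − (-2.5))/4 = 0.5.
Midpoints: -2.25, -1.75, -1.25, -0.75.
f(-2.25) = -15.25, f(-1.75) = -7.25, f(-1.25) = -1.25, f(-0.75) = 2.75.
Sum = Δx · [f(-2.25) + f(-1.75) + f(-1.25) + f(-0.75)].
Sum = -10.5.

-10.5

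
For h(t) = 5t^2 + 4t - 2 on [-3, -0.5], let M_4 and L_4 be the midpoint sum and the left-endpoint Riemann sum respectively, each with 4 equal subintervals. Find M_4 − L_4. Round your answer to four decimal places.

-11.7676

M_4 ≈ 21.884766.
L_4 = 33.65234375.
M_4 − L_4 ≈ -11.7676.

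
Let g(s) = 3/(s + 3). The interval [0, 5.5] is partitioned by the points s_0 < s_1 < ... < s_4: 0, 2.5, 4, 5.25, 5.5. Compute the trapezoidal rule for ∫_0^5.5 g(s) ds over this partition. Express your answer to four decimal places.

Subinterval widths: 2.5, 1.5, 1.25, 0.25.
g(0) = 1, g(2.5) = 6/11, g(4) = 3/7, g(5.25) = 4/11, g(5.5) = 6/17.
On each subinterval the trapezoid contributes (Δs_i/2)·[g(s_{i-1}) + g(s_i)].
Sum ≈ 3.2470.

3.2470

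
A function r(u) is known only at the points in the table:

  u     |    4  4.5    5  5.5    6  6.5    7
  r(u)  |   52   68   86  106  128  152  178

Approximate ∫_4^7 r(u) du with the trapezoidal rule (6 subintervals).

327.5

Δu = 0.5.
T_6 = (0.5/2)·[52 + 2·68 + 2·86 + 2·106 + 2·128 + 2·152 + 178] = 327.5.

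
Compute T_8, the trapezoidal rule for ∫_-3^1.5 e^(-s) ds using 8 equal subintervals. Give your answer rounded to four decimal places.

20.3834

Δs = (1.5 − (-3))/8 = 0.5625.
f(-3) ≈ 20.0855, f(-2.4375) ≈ 11.4444, f(-1.875) ≈ 6.5208, f(-1.3125) ≈ 3.7155, f(-0.75) ≈ 2.1170, f(-0.1875) ≈ 1.2062, f(0.375) ≈ 0.6873, f(0.9375) ≈ 0.3916, f(1.5) ≈ 0.2231.
T_8 = (Δs/2)·[f(s_0) + 2f(s_1) + ... + 2f(s_{7}) + f(s_8)].
Sum ≈ 20.3834.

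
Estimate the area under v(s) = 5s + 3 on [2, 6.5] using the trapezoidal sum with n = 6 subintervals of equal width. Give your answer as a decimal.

Δs = (6.5 − 2)/6 = 0.75.
v(2) = 13, v(2.75) = 16.75, v(3.5) = 20.5, v(4.25) = 24.25, v(5) = 28, v(5.75) = 31.75, v(6.5) = 35.5.
T_6 = (Δs/2)·[v(s_0) + 2v(s_1) + ... + 2v(s_{5}) + v(s_6)].
Sum = 109.125.

109.125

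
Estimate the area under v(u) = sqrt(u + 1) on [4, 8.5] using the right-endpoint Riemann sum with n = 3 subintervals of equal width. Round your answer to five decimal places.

Δu = (8.5 − 4)/3 = 1.5.
Right endpoints: 5.5, 7, 8.5.
v(5.5) ≈ 2.54951, v(7) ≈ 2.82843, v(8.5) ≈ 3.08221.
Sum = Δu · [v(5.5) + v(7) + v(8.5)].
Sum ≈ 12.69022.

12.69022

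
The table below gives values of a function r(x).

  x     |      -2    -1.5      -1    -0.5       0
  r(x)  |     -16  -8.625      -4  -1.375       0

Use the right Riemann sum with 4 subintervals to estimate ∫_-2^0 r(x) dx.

Δx = 0.5.
Sum = 0.5·[(-8.625) + (-4) + (-1.375) + 0] = -7.

-7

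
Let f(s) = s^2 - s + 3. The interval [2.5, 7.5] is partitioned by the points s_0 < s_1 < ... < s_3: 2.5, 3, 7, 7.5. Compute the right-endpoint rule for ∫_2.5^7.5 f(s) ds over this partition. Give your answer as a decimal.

210.375

Subinterval widths: 0.5, 4, 0.5.
Right endpoints: 3, 7, 7.5.
f(3) = 9, f(7) = 45, f(7.5) = 51.75.
Sum = Σ Δs_i · f(s_i).
Sum = 210.375.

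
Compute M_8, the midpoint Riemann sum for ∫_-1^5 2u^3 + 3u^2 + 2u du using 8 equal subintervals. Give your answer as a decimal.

Δu = (5 − (-1))/8 = 0.75.
Midpoints: -0.625, 0.125, 0.875, 1.625, 2.375, 3.125, 3.875, 4.625.
f(-0.625) = -0.56640625, f(0.125) = 0.30078125, f(0.875) = 5.38671875, f(1.625) = 19.75390625, f(2.375) = 48.46484375, f(3.125) = 96.58203125, f(3.875) = 169.16796875, f(4.625) = 271.28515625.
Sum = Δu · [f(-0.625) + f(0.125) + f(0.875) + ...].
Sum = 457.78125.

457.78125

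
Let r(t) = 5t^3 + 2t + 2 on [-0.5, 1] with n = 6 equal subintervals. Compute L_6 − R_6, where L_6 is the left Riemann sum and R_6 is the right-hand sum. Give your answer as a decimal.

L_6 = 3.90234375.
R_6 = 6.05859375.
L_6 − R_6 = -2.15625.

-2.15625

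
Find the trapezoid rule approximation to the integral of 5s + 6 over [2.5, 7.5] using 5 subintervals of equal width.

155

Δs = (7.5 − 2.5)/5 = 1.
f(2.5) = 18.5, f(3.5) = 23.5, f(4.5) = 28.5, f(5.5) = 33.5, f(6.5) = 38.5, f(7.5) = 43.5.
T_5 = (Δs/2)·[f(s_0) + 2f(s_1) + ... + 2f(s_{4}) + f(s_5)].
Sum = 155.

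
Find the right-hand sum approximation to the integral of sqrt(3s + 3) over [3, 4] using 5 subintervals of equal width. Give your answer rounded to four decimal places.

3.7131

Δs = (4 − 3)/5 = 0.2.
Right endpoints: 3.2, 3.4, 3.6, 3.8, 4.
f(3.2) ≈ 3.5496, f(3.4) ≈ 3.6332, f(3.6) ≈ 3.7148, f(3.8) ≈ 3.7947, f(4) ≈ 3.8730.
Sum = Δs · [f(3.2) + f(3.4) + f(3.6) + f(3.8) + f(4)].
Sum ≈ 3.7131.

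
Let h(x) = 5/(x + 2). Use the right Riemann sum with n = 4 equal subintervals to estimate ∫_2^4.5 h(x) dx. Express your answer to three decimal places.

2.284

Δx = (4.5 − 2)/4 = 0.625.
Right endpoints: 2.625, 3.25, 3.875, 4.5.
h(2.625) = 40/37, h(3.25) = 20/21, h(3.875) = 40/47, h(4.5) = 10/13.
Sum = Δx · [h(2.625) + h(3.25) + h(3.875) + h(4.5)].
Sum ≈ 2.284.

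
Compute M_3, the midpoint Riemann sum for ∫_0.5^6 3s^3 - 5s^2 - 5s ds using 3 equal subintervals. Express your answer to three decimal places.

485.429

Δs = (6 − 0.5)/3 = 11/6.
Midpoints: 17/12, 3.25, 61/12.
f(17/12) = -1649/192, f(3.25) = 33.921875, f(61/12) = 137921/576.
Sum = Δs · [f(17/12) + f(3.25) + f(61/12)].
Sum ≈ 485.429.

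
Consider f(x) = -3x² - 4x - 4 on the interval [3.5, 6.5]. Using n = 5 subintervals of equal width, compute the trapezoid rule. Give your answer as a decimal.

Δx = (6.5 − 3.5)/5 = 0.6.
f(3.5) = -54.75, f(4.1) = -70.83, f(4.7) = -89.07, f(5.3) = -109.47, f(5.9) = -132.03, f(6.5) = -156.75.
T_5 = (Δx/2)·[f(x_0) + 2f(x_1) + ... + 2f(x_{4}) + f(x_5)].
Sum = -304.29.

-304.29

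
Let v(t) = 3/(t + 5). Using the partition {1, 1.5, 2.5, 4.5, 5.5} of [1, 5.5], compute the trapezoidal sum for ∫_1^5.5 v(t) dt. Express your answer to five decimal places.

Subinterval widths: 0.5, 1, 2, 1.
v(1) = 0.5, v(1.5) = 6/13, v(2.5) = 0.4, v(4.5) = 6/19, v(5.5) = 2/7.
On each subinterval the trapezoid contributes (Δt_i/2)·[v(t_{i-1}) + v(t_i)].
Sum ≈ 1.68770.

1.68770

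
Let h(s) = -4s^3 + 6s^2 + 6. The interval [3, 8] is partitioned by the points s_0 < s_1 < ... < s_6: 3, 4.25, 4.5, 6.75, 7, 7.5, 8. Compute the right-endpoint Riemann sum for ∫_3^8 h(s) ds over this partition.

Subinterval widths: 1.25, 0.25, 2.25, 0.25, 0.5, 0.5.
Right endpoints: 4.25, 4.5, 6.75, 7, 7.5, 8.
h(4.25) = -192.6875, h(4.5) = -237, h(6.75) = -950.8125, h(7) = -1072, h(7.5) = -1344, h(8) = -1658.
Sum = Σ Δs_i · h(s_i).
Sum = -4208.4375.

-4208.4375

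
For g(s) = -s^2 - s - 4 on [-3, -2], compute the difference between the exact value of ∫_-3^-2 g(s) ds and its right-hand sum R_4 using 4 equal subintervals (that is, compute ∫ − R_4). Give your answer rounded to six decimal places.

-0.489583

Exact integral: ∫_-3^-2 g(s) ds ≈ -7.83333333.
R_4 = -7.34375.
Error ≈ -7.83333333 − (-7.34375) ≈ -0.489583.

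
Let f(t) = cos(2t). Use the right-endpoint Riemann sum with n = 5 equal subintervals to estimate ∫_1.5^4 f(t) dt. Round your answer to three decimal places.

Δt = (4 − 1.5)/5 = 0.5.
Right endpoints: 2, 2.5, 3, 3.5, 4.
f(2) ≈ -0.654, f(2.5) ≈ 0.284, f(3) ≈ 0.960, f(3.5) ≈ 0.754, f(4) ≈ -0.146.
Sum = Δt · [f(2) + f(2.5) + f(3) + f(3.5) + f(4)].
Sum ≈ 0.599.

0.599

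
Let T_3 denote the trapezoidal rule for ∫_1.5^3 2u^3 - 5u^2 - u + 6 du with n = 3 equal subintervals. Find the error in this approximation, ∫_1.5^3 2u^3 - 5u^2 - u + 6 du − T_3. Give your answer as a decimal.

Exact integral: ∫_1.5^3 f(u) du = 4.21875.
T_3 = 4.75.
Error = 4.21875 − 4.75 = -0.53125.

-0.53125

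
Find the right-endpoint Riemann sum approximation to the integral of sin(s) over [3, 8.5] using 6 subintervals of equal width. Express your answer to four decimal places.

Δs = (8.5 − 3)/6 = 11/12.
Right endpoints: 47/12, 29/6, 5.75, 20/3, 91/12, 8.5.
f(47/12) ≈ -0.6998, f(29/6) ≈ -0.9927, f(5.75) ≈ -0.5083, f(20/3) ≈ 0.3742, f(91/12) ≈ 0.9636, f(8.5) ≈ 0.7985.
Sum = Δs · [f(47/12) + f(29/6) + f(5.75) + ...].
Sum ≈ -0.0591.

-0.0591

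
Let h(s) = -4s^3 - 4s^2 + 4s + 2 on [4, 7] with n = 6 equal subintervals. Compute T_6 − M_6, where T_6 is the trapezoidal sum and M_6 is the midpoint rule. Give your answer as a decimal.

-13.125

T_6 = -2453.75.
M_6 = -2440.625.
T_6 − M_6 = -13.125.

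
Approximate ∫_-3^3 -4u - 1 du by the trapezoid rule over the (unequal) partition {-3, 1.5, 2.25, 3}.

Subinterval widths: 4.5, 0.75, 0.75.
f(-3) = 11, f(1.5) = -7, f(2.25) = -10, f(3) = -13.
On each subinterval the trapezoid contributes (Δu_i/2)·[f(u_{i-1}) + f(u_i)].
Sum = -6.

-6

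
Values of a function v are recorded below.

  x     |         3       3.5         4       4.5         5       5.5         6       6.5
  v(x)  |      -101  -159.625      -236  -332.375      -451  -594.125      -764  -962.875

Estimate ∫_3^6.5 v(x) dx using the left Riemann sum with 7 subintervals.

-1319.0625

Δx = 0.5.
Sum = 0.5·[(-101) + (-159.625) + (-236) + (-332.375) + (-451) + (-594.125) + (-764)] = -1319.0625.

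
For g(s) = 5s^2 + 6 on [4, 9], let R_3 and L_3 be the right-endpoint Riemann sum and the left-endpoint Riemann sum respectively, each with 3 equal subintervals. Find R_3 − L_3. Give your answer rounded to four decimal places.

541.6667

R_3 ≈ 1420.740741.
L_3 ≈ 879.074074.
R_3 − L_3 ≈ 541.6667.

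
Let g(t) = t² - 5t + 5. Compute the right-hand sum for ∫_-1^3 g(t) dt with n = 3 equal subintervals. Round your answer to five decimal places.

2.51852

Δt = (3 − (-1))/3 = 4/3.
Right endpoints: 1/3, 5/3, 3.
g(1/3) = 31/9, g(5/3) = -5/9, g(3) = -1.
Sum = Δt · [g(1/3) + g(5/3) + g(3)].
Sum ≈ 2.51852.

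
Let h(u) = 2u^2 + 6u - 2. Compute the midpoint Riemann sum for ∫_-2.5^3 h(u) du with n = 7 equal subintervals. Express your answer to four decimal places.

25.1008

Δu = (3 − (-2.5))/7 = 11/14.
Midpoints: -59/28, -37/28, -15/28, 0.25, 29/28, 51/28, 73/28.
h(-59/28) = -2259/392, h(-37/28) = -2523/392, h(-15/28) = -1819/392, h(0.25) = -0.375, h(29/28) = 2493/392, h(51/28) = 6101/392, h(73/28) = 10677/392.
Sum = Δu · [h(-59/28) + h(-37/28) + h(-15/28) + ...].
Sum ≈ 25.1008.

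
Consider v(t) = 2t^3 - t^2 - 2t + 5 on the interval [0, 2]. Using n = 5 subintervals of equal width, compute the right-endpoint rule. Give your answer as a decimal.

Δt = (2 − 0)/5 = 0.4.
Right endpoints: 0.4, 0.8, 1.2, 1.6, 2.
v(0.4) = 4.168, v(0.8) = 3.784, v(1.2) = 4.616, v(1.6) = 7.432, v(2) = 13.
Sum = Δt · [v(0.4) + v(0.8) + v(1.2) + v(1.6) + v(2)].
Sum = 13.2.

13.2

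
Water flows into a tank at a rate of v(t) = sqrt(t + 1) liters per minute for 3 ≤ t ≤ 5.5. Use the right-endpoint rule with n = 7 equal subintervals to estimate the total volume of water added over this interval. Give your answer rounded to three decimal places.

5.812

Δt = (5.5 − 3)/7 = 5/14.
Right endpoints: 47/14, 26/7, 57/14, 31/7, 67/14, 36/7, 5.5.
v(47/14) ≈ 2.087, v(26/7) ≈ 2.171, v(57/14) ≈ 2.252, v(31/7) ≈ 2.330, v(67/14) ≈ 2.405, v(36/7) ≈ 2.478, v(5.5) ≈ 2.550.
Sum = Δt · [v(47/14) + v(26/7) + v(57/14) + ...].
Sum ≈ 5.812.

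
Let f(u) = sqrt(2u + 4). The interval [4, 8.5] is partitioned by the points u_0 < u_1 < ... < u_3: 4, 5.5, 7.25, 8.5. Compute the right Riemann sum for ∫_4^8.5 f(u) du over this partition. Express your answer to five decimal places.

19.06473

Subinterval widths: 1.5, 1.75, 1.25.
Right endpoints: 5.5, 7.25, 8.5.
f(5.5) ≈ 3.87298, f(7.25) ≈ 4.30116, f(8.5) ≈ 4.58258.
Sum = Σ Δu_i · f(u_i).
Sum ≈ 19.06473.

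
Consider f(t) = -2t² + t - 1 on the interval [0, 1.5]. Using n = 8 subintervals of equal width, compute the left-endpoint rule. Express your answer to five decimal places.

-2.36133

Δt = (1.5 − 0)/8 = 0.1875.
Left endpoints: 0, 0.1875, 0.375, 0.5625, 0.75, 0.9375, 1.125, 1.3125.
f(0) = -1, f(0.1875) = -0.8828125, f(0.375) = -0.90625, f(0.5625) = -1.0703125, f(0.75) = -1.375, f(0.9375) = -1.8203125, f(1.125) = -2.40625, f(1.3125) = -3.1328125.
Sum = Δt · [f(0) + f(0.1875) + f(0.375) + ...].
Sum ≈ -2.36133.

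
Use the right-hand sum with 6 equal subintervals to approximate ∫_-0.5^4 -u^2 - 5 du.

-50.203125

Δu = (4 − (-0.5))/6 = 0.75.
Right endpoints: 0.25, 1, 1.75, 2.5, 3.25, 4.
f(0.25) = -5.0625, f(1) = -6, f(1.75) = -8.0625, f(2.5) = -11.25, f(3.25) = -15.5625, f(4) = -21.
Sum = Δu · [f(0.25) + f(1) + f(1.75) + ...].
Sum = -50.203125.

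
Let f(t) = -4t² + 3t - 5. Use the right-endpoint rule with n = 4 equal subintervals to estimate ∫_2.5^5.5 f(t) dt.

Δt = (5.5 − 2.5)/4 = 0.75.
Right endpoints: 3.25, 4, 4.75, 5.5.
f(3.25) = -37.5, f(4) = -57, f(4.75) = -81, f(5.5) = -109.5.
Sum = Δt · [f(3.25) + f(4) + f(4.75) + f(5.5)].
Sum = -213.75.

-213.75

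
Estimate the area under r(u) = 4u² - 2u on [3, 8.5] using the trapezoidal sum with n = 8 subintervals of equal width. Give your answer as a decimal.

Δu = (8.5 − 3)/8 = 0.6875.
r(3) = 30, r(3.6875) = 47.015625, r(4.375) = 67.8125, r(5.0625) = 92.390625, r(5.75) = 120.75, r(6.4375) = 152.890625, r(7.125) = 188.8125, r(7.8125) = 228.515625, r(8.5) = 272.
T_8 = (Δu/2)·[r(u_0) + 2r(u_1) + ... + 2r(u_{7}) + r(u_8)].
Sum = 721.31640625.

721.31640625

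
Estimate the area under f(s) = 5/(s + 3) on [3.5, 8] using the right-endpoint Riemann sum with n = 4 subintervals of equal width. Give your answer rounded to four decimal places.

Δs = (8 − 3.5)/4 = 1.125.
Right endpoints: 4.625, 5.75, 6.875, 8.
f(4.625) = 40/61, f(5.75) = 4/7, f(6.875) = 40/79, f(8) = 5/11.
Sum = Δs · [f(4.625) + f(5.75) + f(6.875) + f(8)].
Sum ≈ 2.4615.

2.4615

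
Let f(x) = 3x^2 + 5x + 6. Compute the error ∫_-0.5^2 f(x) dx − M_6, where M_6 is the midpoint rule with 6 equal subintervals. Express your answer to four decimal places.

0.1085

Exact integral: ∫_-0.5^2 f(x) dx = 32.5.
M_6 ≈ 32.391493.
Error ≈ 32.5 − 32.391493 ≈ 0.1085.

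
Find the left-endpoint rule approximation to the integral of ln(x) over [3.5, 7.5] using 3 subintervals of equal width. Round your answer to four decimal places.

Δx = (7.5 − 3.5)/3 = 4/3.
Left endpoints: 3.5, 29/6, 37/6.
f(3.5) ≈ 1.2528, f(29/6) ≈ 1.5755, f(37/6) ≈ 1.8192.
Sum = Δx · [f(3.5) + f(29/6) + f(37/6)].
Sum ≈ 6.1966.

6.1966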